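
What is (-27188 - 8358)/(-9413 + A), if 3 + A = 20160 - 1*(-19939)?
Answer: -35546/30683 ≈ -1.1585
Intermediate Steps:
A = 40096 (A = -3 + (20160 - 1*(-19939)) = -3 + (20160 + 19939) = -3 + 40099 = 40096)
(-27188 - 8358)/(-9413 + A) = (-27188 - 8358)/(-9413 + 40096) = -35546/30683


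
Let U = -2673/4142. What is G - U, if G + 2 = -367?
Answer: -1525725/4142 ≈ -368.35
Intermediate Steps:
G = -369 (G = -2 - 367 = -369)
U = -2673/4142 (U = -2673*1/4142 = -2673/4142 ≈ -0.64534)
G - U = -369 - 1*(-2673/4142) = -369 + 2673/4142 = -1525725/4142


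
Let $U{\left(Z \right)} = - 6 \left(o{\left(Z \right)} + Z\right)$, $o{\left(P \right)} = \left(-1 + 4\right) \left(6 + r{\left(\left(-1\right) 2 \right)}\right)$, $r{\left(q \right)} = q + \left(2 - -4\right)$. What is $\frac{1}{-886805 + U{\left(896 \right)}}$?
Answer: $- \frac{1}{892361} \approx -1.1206 \cdot 10^{-6}$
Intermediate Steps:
$r{\left(q \right)} = 6 + q$ ($r{\left(q \right)} = q + \left(2 + 4\right) = q + 6 = 6 + q$)
$o{\left(P \right)} = 30$ ($o{\left(P \right)} = \left(-1 + 4\right) \left(6 + \left(6 - 2\right)\right) = 3 \left(6 + \left(6 - 2\right)\right) = 3 \left(6 + 4\right) = 3 \cdot 10 = 30$)
$U{\left(Z \right)} = -180 - 6 Z$ ($U{\left(Z \right)} = - 6 \left(30 + Z\right) = -180 - 6 Z$)
$\frac{1}{-886805 + U{\left(896 \right)}} = \frac{1}{-886805 - 5556} = \frac{1}{-892361} = - \frac{1}{892361}$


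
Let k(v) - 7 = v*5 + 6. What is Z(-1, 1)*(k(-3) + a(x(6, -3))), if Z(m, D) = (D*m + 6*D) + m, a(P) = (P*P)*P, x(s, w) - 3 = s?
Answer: 2908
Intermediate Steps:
x(s, w) = 3 + s
k(v) = 13 + 5*v (k(v) = 7 + (v*5 + 6) = 7 + (5*v + 6) = 7 + (6 + 5*v) = 13 + 5*v)
a(P) = P**3 (a(P) = P**2*P = P**3)
Z(m, D) = m + 6*D + D*m (Z(m, D) = (6*D + D*m) + m = m + 6*D + D*m)
Z(-1, 1)*(k(-3) + a(x(6, -3))) = (-1 + 6*1 + 1*(-1))*((13 + 5*(-3)) + (3 + 6)**3) = (-1 + 6 - 1)*((13 - 15) + 9**3) = 4*(-2 + 729) = 4*727 = 2908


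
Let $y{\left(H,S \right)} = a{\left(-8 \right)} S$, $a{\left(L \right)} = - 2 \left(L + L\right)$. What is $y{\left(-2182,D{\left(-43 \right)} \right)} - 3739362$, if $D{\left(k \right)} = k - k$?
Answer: $-3739362$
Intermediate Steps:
$D{\left(k \right)} = 0$
$a{\left(L \right)} = - 4 L$ ($a{\left(L \right)} = - 2 \cdot 2 L = - 4 L$)
$y{\left(H,S \right)} = 32 S$ ($y{\left(H,S \right)} = \left(-4\right) \left(-8\right) S = 32 S$)
$y{\left(-2182,D{\left(-43 \right)} \right)} - 3739362 = 32 \cdot 0 - 3739362 = 0 - 3739362 = -3739362$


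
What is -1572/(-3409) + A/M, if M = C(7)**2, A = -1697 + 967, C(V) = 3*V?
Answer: -256474/214767 ≈ -1.1942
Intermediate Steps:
A = -730
M = 441 (M = (3*7)**2 = 21**2 = 441)
-1572/(-3409) + A/M = -1572/(-3409) - 730/441 = -1572*(-1/3409) - 730*1/441 = 1572/3409 - 730/441 = -256474/214767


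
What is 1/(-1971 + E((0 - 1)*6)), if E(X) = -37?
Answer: -1/2008 ≈ -0.00049801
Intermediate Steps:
1/(-1971 + E((0 - 1)*6)) = 1/(-1971 - 37) = 1/(-2008) = -1/2008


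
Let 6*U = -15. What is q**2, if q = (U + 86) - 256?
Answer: 119025/4 ≈ 29756.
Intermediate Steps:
U = -5/2 (U = (1/6)*(-15) = -5/2 ≈ -2.5000)
q = -345/2 (q = (-5/2 + 86) - 256 = 167/2 - 256 = -345/2 ≈ -172.50)
q**2 = (-345/2)**2 = 119025/4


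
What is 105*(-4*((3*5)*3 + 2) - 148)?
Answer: -35280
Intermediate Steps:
105*(-4*((3*5)*3 + 2) - 148) = 105*(-4*(15*3 + 2) - 148) = 105*(-4*(45 + 2) - 148) = 105*(-4*47 - 148) = 105*(-188 - 148) = 105*(-336) = -35280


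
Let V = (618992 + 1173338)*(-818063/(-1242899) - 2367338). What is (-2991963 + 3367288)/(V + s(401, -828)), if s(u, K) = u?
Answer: -466491067175/5273682275622289171 ≈ -8.8456e-8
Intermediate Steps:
V = -5273682276120691670/1242899 (V = 1792330*(-818063*(-1/1242899) - 2367338) = 1792330*(818063/1242899 - 2367338) = 1792330*(-2942361214799/1242899) = -5273682276120691670/1242899 ≈ -4.2431e+12)
(-2991963 + 3367288)/(V + s(401, -828)) = (-2991963 + 3367288)/(-5273682276120691670/1242899 + 401) = 375325/(-5273682275622289171/1242899) = 375325*(-1242899/5273682275622289171) = -466491067175/5273682275622289171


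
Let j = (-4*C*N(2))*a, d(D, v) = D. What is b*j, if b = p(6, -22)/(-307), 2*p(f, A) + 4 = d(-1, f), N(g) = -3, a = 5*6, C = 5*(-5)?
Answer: -22500/307 ≈ -73.290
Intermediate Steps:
C = -25
a = 30
p(f, A) = -5/2 (p(f, A) = -2 + (½)*(-1) = -2 - ½ = -5/2)
b = 5/614 (b = -5/2/(-307) = -5/2*(-1/307) = 5/614 ≈ 0.0081433)
j = -9000 (j = -(-100)*(-3)*30 = -4*75*30 = -300*30 = -9000)
b*j = (5/614)*(-9000) = -22500/307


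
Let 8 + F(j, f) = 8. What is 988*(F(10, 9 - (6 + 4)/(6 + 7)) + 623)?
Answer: 615524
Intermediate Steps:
F(j, f) = 0 (F(j, f) = -8 + 8 = 0)
988*(F(10, 9 - (6 + 4)/(6 + 7)) + 623) = 988*(0 + 623) = 988*623 = 615524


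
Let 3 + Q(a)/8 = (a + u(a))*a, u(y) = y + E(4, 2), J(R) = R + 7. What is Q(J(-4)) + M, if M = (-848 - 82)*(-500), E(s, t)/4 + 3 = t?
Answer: 465024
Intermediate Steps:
E(s, t) = -12 + 4*t
J(R) = 7 + R
u(y) = -4 + y (u(y) = y + (-12 + 4*2) = y + (-12 + 8) = y - 4 = -4 + y)
Q(a) = -24 + 8*a*(-4 + 2*a) (Q(a) = -24 + 8*((a + (-4 + a))*a) = -24 + 8*((-4 + 2*a)*a) = -24 + 8*(a*(-4 + 2*a)) = -24 + 8*a*(-4 + 2*a))
M = 465000 (M = -930*(-500) = 465000)
Q(J(-4)) + M = (-24 - 32*(7 - 4) + 16*(7 - 4)**2) + 465000 = (-24 - 32*3 + 16*3**2) + 465000 = (-24 - 96 + 16*9) + 465000 = (-24 - 96 + 144) + 465000 = 24 + 465000 = 465024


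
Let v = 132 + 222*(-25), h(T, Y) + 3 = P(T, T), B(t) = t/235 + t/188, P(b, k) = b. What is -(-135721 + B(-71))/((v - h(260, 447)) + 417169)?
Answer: 127578379/386804360 ≈ 0.32983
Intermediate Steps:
B(t) = 9*t/940 (B(t) = t*(1/235) + t*(1/188) = t/235 + t/188 = 9*t/940)
h(T, Y) = -3 + T
v = -5418 (v = 132 - 5550 = -5418)
-(-135721 + B(-71))/((v - h(260, 447)) + 417169) = -(-135721 + (9/940)*(-71))/((-5418 - (-3 + 260)) + 417169) = -(-135721 - 639/940)/((-5418 - 1*257) + 417169) = -(-127578379)/(940*((-5418 - 257) + 417169)) = -(-127578379)/(940*(-5675 + 417169)) = -(-127578379)/(940*411494) = -1*(-127578379/386804360) = 127578379/386804360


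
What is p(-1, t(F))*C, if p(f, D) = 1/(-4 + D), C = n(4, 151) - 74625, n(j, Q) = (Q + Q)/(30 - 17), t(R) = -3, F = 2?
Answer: 969823/91 ≈ 10657.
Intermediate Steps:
n(j, Q) = 2*Q/13 (n(j, Q) = (2*Q)/13 = (2*Q)*(1/13) = 2*Q/13)
C = -969823/13 (C = (2/13)*151 - 74625 = 302/13 - 74625 = -969823/13 ≈ -74602.)
p(-1, t(F))*C = -969823/13/(-4 - 3) = -969823/13/(-7) = -1/7*(-969823/13) = 969823/91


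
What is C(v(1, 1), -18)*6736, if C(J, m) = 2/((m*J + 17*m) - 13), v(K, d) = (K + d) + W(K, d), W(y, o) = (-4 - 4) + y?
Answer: -13472/229 ≈ -58.830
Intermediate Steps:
W(y, o) = -8 + y
v(K, d) = -8 + d + 2*K (v(K, d) = (K + d) + (-8 + K) = -8 + d + 2*K)
C(J, m) = 2/(-13 + 17*m + J*m) (C(J, m) = 2/((J*m + 17*m) - 13) = 2/((17*m + J*m) - 13) = 2/(-13 + 17*m + J*m))
C(v(1, 1), -18)*6736 = (2/(-13 + 17*(-18) + (-8 + 1 + 2*1)*(-18)))*6736 = (2/(-13 - 306 + (-8 + 1 + 2)*(-18)))*6736 = (2/(-13 - 306 - 5*(-18)))*6736 = (2/(-13 - 306 + 90))*6736 = (2/(-229))*6736 = (2*(-1/229))*6736 = -2/229*6736 = -13472/229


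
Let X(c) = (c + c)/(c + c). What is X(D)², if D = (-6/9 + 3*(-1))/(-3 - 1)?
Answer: 1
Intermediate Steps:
D = 11/12 (D = (-6*⅑ - 3)/(-4) = (-⅔ - 3)*(-¼) = -11/3*(-¼) = 11/12 ≈ 0.91667)
X(c) = 1 (X(c) = (2*c)/((2*c)) = (2*c)*(1/(2*c)) = 1)
X(D)² = 1² = 1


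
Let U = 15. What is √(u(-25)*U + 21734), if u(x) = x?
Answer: √21359 ≈ 146.15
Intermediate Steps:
√(u(-25)*U + 21734) = √(-25*15 + 21734) = √(-375 + 21734) = √21359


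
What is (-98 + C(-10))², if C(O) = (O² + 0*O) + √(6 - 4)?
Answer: (2 + √2)² ≈ 11.657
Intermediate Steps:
C(O) = √2 + O² (C(O) = (O² + 0) + √2 = O² + √2 = √2 + O²)
(-98 + C(-10))² = (-98 + (√2 + (-10)²))² = (-98 + (√2 + 100))² = (-98 + (100 + √2))² = (2 + √2)²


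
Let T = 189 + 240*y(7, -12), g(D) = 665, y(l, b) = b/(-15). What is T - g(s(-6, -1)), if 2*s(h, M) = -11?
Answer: -284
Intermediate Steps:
s(h, M) = -11/2 (s(h, M) = (1/2)*(-11) = -11/2)
y(l, b) = -b/15 (y(l, b) = b*(-1/15) = -b/15)
T = 381 (T = 189 + 240*(-1/15*(-12)) = 189 + 240*(4/5) = 189 + 192 = 381)
T - g(s(-6, -1)) = 381 - 1*665 = 381 - 665 = -284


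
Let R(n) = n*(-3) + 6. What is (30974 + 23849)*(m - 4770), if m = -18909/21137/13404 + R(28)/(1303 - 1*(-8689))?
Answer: -15423070633182112167/58977852442 ≈ -2.6151e+8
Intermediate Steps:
R(n) = 6 - 3*n (R(n) = -3*n + 6 = 6 - 3*n)
m = -464331789/58977852442 (m = -18909/21137/13404 + (6 - 3*28)/(1303 - 1*(-8689)) = -18909*1/21137*(1/13404) + (6 - 84)/(1303 + 8689) = -18909/21137*1/13404 - 78/9992 = -6303/94440116 - 78*1/9992 = -6303/94440116 - 39/4996 = -464331789/58977852442 ≈ -0.0078730)
(30974 + 23849)*(m - 4770) = (30974 + 23849)*(-464331789/58977852442 - 4770) = 54823*(-281324820480129/58977852442) = -15423070633182112167/58977852442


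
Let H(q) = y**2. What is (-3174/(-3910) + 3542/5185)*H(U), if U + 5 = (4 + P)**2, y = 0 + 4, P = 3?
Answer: 124016/5185 ≈ 23.918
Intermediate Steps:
y = 4
U = 44 (U = -5 + (4 + 3)**2 = -5 + 7**2 = -5 + 49 = 44)
H(q) = 16 (H(q) = 4**2 = 16)
(-3174/(-3910) + 3542/5185)*H(U) = (-3174/(-3910) + 3542/5185)*16 = (-3174*(-1/3910) + 3542*(1/5185))*16 = (69/85 + 3542/5185)*16 = (7751/5185)*16 = 124016/5185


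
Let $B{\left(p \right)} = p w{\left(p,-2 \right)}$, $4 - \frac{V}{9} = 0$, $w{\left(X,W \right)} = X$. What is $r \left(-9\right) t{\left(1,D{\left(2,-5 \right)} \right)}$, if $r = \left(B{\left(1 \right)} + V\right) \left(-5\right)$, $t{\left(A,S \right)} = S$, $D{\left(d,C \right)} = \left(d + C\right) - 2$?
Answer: $-8325$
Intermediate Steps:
$D{\left(d,C \right)} = -2 + C + d$ ($D{\left(d,C \right)} = \left(C + d\right) - 2 = -2 + C + d$)
$V = 36$ ($V = 36 - 0 = 36 + 0 = 36$)
$B{\left(p \right)} = p^{2}$ ($B{\left(p \right)} = p p = p^{2}$)
$r = -185$ ($r = \left(1^{2} + 36\right) \left(-5\right) = \left(1 + 36\right) \left(-5\right) = 37 \left(-5\right) = -185$)
$r \left(-9\right) t{\left(1,D{\left(2,-5 \right)} \right)} = \left(-185\right) \left(-9\right) \left(-2 - 5 + 2\right) = 1665 \left(-5\right) = -8325$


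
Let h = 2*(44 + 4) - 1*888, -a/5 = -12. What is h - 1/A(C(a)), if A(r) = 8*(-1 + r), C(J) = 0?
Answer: -6335/8 ≈ -791.88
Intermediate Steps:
a = 60 (a = -5*(-12) = 60)
A(r) = -8 + 8*r
h = -792 (h = 2*48 - 888 = 96 - 888 = -792)
h - 1/A(C(a)) = -792 - 1/(-8 + 8*0) = -792 - 1/(-8 + 0) = -792 - 1/(-8) = -792 - 1*(-⅛) = -792 + ⅛ = -6335/8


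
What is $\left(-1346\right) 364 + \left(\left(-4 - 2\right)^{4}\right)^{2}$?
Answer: $1189672$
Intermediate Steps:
$\left(-1346\right) 364 + \left(\left(-4 - 2\right)^{4}\right)^{2} = -489944 + \left(\left(-6\right)^{4}\right)^{2} = -489944 + 1296^{2} = -489944 + 1679616 = 1189672$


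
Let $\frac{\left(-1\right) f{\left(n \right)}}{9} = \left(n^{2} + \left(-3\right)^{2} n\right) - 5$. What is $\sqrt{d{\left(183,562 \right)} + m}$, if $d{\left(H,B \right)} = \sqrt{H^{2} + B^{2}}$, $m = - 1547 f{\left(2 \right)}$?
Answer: $\sqrt{236691 + \sqrt{349333}} \approx 487.12$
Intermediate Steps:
$f{\left(n \right)} = 45 - 81 n - 9 n^{2}$ ($f{\left(n \right)} = - 9 \left(\left(n^{2} + \left(-3\right)^{2} n\right) - 5\right) = - 9 \left(\left(n^{2} + 9 n\right) - 5\right) = - 9 \left(-5 + n^{2} + 9 n\right) = 45 - 81 n - 9 n^{2}$)
$m = 236691$ ($m = - 1547 \left(45 - 162 - 9 \cdot 2^{2}\right) = - 1547 \left(45 - 162 - 36\right) = \left(-1547\right) \left(-153\right) = 236691$)
$d{\left(H,B \right)} = \sqrt{B^{2} + H^{2}}$
$\sqrt{d{\left(183,562 \right)} + m} = \sqrt{\sqrt{562^{2} + 183^{2}} + 236691} = \sqrt{\sqrt{315844 + 33489} + 236691} = \sqrt{\sqrt{349333} + 236691} = \sqrt{236691 + \sqrt{349333}}$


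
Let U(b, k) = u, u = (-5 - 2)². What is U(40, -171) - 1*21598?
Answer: -21549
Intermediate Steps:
u = 49 (u = (-7)² = 49)
U(b, k) = 49
U(40, -171) - 1*21598 = 49 - 1*21598 = 49 - 21598 = -21549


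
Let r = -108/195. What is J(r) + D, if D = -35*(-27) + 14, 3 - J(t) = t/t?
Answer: 961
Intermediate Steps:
r = -36/65 (r = -108*1/195 = -36/65 ≈ -0.55385)
J(t) = 2 (J(t) = 3 - t/t = 3 - 1*1 = 3 - 1 = 2)
D = 959 (D = 945 + 14 = 959)
J(r) + D = 2 + 959 = 961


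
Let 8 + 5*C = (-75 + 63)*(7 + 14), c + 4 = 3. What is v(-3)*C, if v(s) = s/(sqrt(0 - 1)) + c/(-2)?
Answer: -26 - 156*I ≈ -26.0 - 156.0*I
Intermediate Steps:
c = -1 (c = -4 + 3 = -1)
C = -52 (C = -8/5 + ((-75 + 63)*(7 + 14))/5 = -8/5 + (-12*21)/5 = -8/5 + (1/5)*(-252) = -8/5 - 252/5 = -52)
v(s) = 1/2 - I*s (v(s) = s/(sqrt(0 - 1)) - 1/(-2) = s/(sqrt(-1)) - 1*(-1/2) = s/I + 1/2 = s*(-I) + 1/2 = -I*s + 1/2 = 1/2 - I*s)
v(-3)*C = (1/2 - 1*I*(-3))*(-52) = (1/2 + 3*I)*(-52) = -26 - 156*I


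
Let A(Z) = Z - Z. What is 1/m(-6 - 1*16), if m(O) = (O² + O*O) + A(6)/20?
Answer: 1/968 ≈ 0.0010331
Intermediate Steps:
A(Z) = 0
m(O) = 2*O² (m(O) = (O² + O*O) + 0/20 = (O² + O²) + 0*(1/20) = 2*O² + 0 = 2*O²)
1/m(-6 - 1*16) = 1/(2*(-6 - 1*16)²) = 1/(2*(-6 - 16)²) = 1/(2*(-22)²) = 1/(2*484) = 1/968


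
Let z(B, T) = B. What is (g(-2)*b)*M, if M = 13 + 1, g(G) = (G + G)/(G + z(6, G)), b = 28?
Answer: -392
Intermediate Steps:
g(G) = 2*G/(6 + G) (g(G) = (G + G)/(G + 6) = (2*G)/(6 + G) = 2*G/(6 + G))
M = 14
(g(-2)*b)*M = ((2*(-2)/(6 - 2))*28)*14 = ((2*(-2)/4)*28)*14 = ((2*(-2)*(¼))*28)*14 = -1*28*14 = -28*14 = -392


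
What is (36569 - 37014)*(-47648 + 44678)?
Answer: 1321650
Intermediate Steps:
(36569 - 37014)*(-47648 + 44678) = -445*(-2970) = 1321650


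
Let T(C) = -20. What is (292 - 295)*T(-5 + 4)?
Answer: 60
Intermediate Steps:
(292 - 295)*T(-5 + 4) = (292 - 295)*(-20) = -3*(-20) = 60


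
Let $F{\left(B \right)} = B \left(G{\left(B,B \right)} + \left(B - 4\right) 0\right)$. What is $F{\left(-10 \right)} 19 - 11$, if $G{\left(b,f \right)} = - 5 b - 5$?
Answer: $-8561$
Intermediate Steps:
$G{\left(b,f \right)} = -5 - 5 b$
$F{\left(B \right)} = B \left(-5 - 5 B\right)$ ($F{\left(B \right)} = B \left(\left(-5 - 5 B\right) + \left(B - 4\right) 0\right) = B \left(\left(-5 - 5 B\right) + \left(-4 + B\right) 0\right) = B \left(\left(-5 - 5 B\right) + 0\right) = B \left(-5 - 5 B\right)$)
$F{\left(-10 \right)} 19 - 11 = \left(-5\right) \left(-10\right) \left(1 - 10\right) 19 - 11 = \left(-5\right) \left(-10\right) \left(-9\right) 19 - 11 = \left(-450\right) 19 - 11 = -8550 - 11 = -8561$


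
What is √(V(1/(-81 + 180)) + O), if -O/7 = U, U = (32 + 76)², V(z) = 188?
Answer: 2*I*√20365 ≈ 285.41*I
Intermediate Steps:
U = 11664 (U = 108² = 11664)
O = -81648 (O = -7*11664 = -81648)
√(V(1/(-81 + 180)) + O) = √(188 - 81648) = √(-81460) = 2*I*√20365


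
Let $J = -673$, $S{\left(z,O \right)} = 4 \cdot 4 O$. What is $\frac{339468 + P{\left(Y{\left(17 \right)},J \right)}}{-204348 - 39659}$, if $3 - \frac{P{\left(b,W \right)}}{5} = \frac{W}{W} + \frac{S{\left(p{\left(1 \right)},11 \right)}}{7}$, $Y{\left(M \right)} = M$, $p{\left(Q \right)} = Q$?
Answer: $- \frac{2375466}{1708049} \approx -1.3907$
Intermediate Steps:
$S{\left(z,O \right)} = 16 O$
$P{\left(b,W \right)} = - \frac{810}{7}$ ($P{\left(b,W \right)} = 15 - 5 \left(\frac{W}{W} + \frac{16 \cdot 11}{7}\right) = 15 - 5 \left(1 + 176 \cdot \frac{1}{7}\right) = 15 - 5 \left(1 + \frac{176}{7}\right) = 15 - \frac{915}{7} = - \frac{810}{7}$)
$\frac{339468 + P{\left(Y{\left(17 \right)},J \right)}}{-204348 - 39659} = \frac{339468 - \frac{810}{7}}{-204348 - 39659} = \frac{2375466}{7 \left(-244007\right)} = \frac{2375466}{7} \left(- \frac{1}{244007}\right) = - \frac{2375466}{1708049}$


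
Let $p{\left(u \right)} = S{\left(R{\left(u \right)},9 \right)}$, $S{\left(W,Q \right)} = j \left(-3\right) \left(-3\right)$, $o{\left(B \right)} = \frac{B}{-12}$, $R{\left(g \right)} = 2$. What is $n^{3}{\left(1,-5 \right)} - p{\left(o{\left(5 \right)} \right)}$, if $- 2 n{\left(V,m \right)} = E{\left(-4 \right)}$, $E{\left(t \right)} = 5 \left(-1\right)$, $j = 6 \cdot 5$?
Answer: $- \frac{2035}{8} \approx -254.38$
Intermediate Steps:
$j = 30$
$E{\left(t \right)} = -5$
$o{\left(B \right)} = - \frac{B}{12}$ ($o{\left(B \right)} = B \left(- \frac{1}{12}\right) = - \frac{B}{12}$)
$n{\left(V,m \right)} = \frac{5}{2}$ ($n{\left(V,m \right)} = \left(- \frac{1}{2}\right) \left(-5\right) = \frac{5}{2}$)
$S{\left(W,Q \right)} = 270$ ($S{\left(W,Q \right)} = 30 \left(-3\right) \left(-3\right) = \left(-90\right) \left(-3\right) = 270$)
$p{\left(u \right)} = 270$
$n^{3}{\left(1,-5 \right)} - p{\left(o{\left(5 \right)} \right)} = \left(\frac{5}{2}\right)^{3} - 270 = \frac{125}{8} - 270 = - \frac{2035}{8}$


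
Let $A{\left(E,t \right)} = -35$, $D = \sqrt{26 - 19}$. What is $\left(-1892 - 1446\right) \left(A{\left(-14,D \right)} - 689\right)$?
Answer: $2416712$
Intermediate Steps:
$D = \sqrt{7} \approx 2.6458$
$\left(-1892 - 1446\right) \left(A{\left(-14,D \right)} - 689\right) = \left(-1892 - 1446\right) \left(-35 - 689\right) = \left(-3338\right) \left(-724\right) = 2416712$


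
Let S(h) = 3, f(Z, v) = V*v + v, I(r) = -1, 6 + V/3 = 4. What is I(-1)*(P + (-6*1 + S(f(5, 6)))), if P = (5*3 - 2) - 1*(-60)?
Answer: -70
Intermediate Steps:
V = -6 (V = -18 + 3*4 = -18 + 12 = -6)
f(Z, v) = -5*v (f(Z, v) = -6*v + v = -5*v)
P = 73 (P = (15 - 2) + 60 = 13 + 60 = 73)
I(-1)*(P + (-6*1 + S(f(5, 6)))) = -(73 + (-6*1 + 3)) = -(73 + (-6 + 3)) = -(73 - 3) = -1*70 = -70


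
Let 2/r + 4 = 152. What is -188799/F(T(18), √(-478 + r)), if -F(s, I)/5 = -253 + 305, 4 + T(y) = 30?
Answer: 14523/20 ≈ 726.15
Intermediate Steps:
r = 1/74 (r = 2/(-4 + 152) = 2/148 = 2*(1/148) = 1/74 ≈ 0.013514)
T(y) = 26 (T(y) = -4 + 30 = 26)
F(s, I) = -260 (F(s, I) = -5*(-253 + 305) = -5*52 = -260)
-188799/F(T(18), √(-478 + r)) = -188799/(-260) = -188799*(-1/260) = 14523/20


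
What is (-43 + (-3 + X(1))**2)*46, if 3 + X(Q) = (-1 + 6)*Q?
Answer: -1932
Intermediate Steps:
X(Q) = -3 + 5*Q (X(Q) = -3 + (-1 + 6)*Q = -3 + 5*Q)
(-43 + (-3 + X(1))**2)*46 = (-43 + (-3 + (-3 + 5*1))**2)*46 = (-43 + (-3 + (-3 + 5))**2)*46 = (-43 + (-3 + 2)**2)*46 = (-43 + (-1)**2)*46 = (-43 + 1)*46 = -42*46 = -1932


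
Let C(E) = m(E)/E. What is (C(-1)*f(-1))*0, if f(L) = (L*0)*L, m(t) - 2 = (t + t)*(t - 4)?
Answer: 0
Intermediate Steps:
m(t) = 2 + 2*t*(-4 + t) (m(t) = 2 + (t + t)*(t - 4) = 2 + (2*t)*(-4 + t) = 2 + 2*t*(-4 + t))
C(E) = (2 - 8*E + 2*E²)/E
f(L) = 0 (f(L) = 0*L = 0)
(C(-1)*f(-1))*0 = ((-8 + 2*(-1) + 2/(-1))*0)*0 = ((-8 - 2 + 2*(-1))*0)*0 = ((-8 - 2 - 2)*0)*0 = -12*0*0 = 0*0 = 0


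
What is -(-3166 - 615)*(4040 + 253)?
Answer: 16231833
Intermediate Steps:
-(-3166 - 615)*(4040 + 253) = -(-3781)*4293 = -1*(-16231833) = 16231833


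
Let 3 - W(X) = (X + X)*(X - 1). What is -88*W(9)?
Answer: 12408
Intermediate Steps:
W(X) = 3 - 2*X*(-1 + X) (W(X) = 3 - (X + X)*(X - 1) = 3 - 2*X*(-1 + X))
-88*W(9) = -88*(3 - 2*9² + 2*9) = -88*(3 - 2*81 + 18) = -88*(3 - 162 + 18) = -88*(-141) = 12408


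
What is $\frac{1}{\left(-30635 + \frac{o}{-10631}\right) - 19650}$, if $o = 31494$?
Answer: $- \frac{10631}{534611329} \approx -1.9885 \cdot 10^{-5}$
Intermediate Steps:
$\frac{1}{\left(-30635 + \frac{o}{-10631}\right) - 19650} = \frac{1}{\left(-30635 + \frac{31494}{-10631}\right) - 19650} = \frac{1}{\left(-30635 + 31494 \left(- \frac{1}{10631}\right)\right) - 19650} = \frac{1}{\left(-30635 - \frac{31494}{10631}\right) - 19650} = \frac{1}{- \frac{325712179}{10631} - 19650} = \frac{1}{- \frac{534611329}{10631}} = - \frac{10631}{534611329}$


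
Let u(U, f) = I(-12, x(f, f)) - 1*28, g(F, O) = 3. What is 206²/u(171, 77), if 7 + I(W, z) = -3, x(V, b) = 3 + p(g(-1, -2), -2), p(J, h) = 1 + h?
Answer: -21218/19 ≈ -1116.7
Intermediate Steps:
x(V, b) = 2 (x(V, b) = 3 + (1 - 2) = 3 - 1 = 2)
I(W, z) = -10 (I(W, z) = -7 - 3 = -10)
u(U, f) = -38 (u(U, f) = -10 - 1*28 = -10 - 28 = -38)
206²/u(171, 77) = 206²/(-38) = 42436*(-1/38) = -21218/19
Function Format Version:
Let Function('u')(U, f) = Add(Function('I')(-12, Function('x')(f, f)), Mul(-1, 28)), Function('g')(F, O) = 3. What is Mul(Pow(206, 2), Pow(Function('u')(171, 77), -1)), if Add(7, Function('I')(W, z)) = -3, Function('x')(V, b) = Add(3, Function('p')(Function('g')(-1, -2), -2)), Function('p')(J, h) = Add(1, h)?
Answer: Rational(-21218, 19) ≈ -1116.7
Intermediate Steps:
Function('x')(V, b) = 2 (Function('x')(V, b) = Add(3, Add(1, -2)) = Add(3, -1) = 2)
Function('I')(W, z) = -10 (Function('I')(W, z) = Add(-7, -3) = -10)
Function('u')(U, f) = -38 (Function('u')(U, f) = Add(-10, Mul(-1, 28)) = Add(-10, -28) = -38)
Mul(Pow(206, 2), Pow(Function('u')(171, 77), -1)) = Mul(Pow(206, 2), Pow(-38, -1)) = Mul(42436, Rational(-1, 38)) = Rational(-21218, 19)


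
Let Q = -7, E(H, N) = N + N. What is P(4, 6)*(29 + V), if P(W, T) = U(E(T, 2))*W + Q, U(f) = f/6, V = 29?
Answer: -754/3 ≈ -251.33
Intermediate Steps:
E(H, N) = 2*N
U(f) = f/6 (U(f) = f*(⅙) = f/6)
P(W, T) = -7 + 2*W/3 (P(W, T) = ((2*2)/6)*W - 7 = ((⅙)*4)*W - 7 = 2*W/3 - 7 = -7 + 2*W/3)
P(4, 6)*(29 + V) = (-7 + (⅔)*4)*(29 + 29) = (-7 + 8/3)*58 = -13/3*58 = -754/3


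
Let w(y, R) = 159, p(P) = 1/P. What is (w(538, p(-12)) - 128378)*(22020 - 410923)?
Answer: 49864753757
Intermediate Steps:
(w(538, p(-12)) - 128378)*(22020 - 410923) = (159 - 128378)*(22020 - 410923) = -128219*(-388903) = 49864753757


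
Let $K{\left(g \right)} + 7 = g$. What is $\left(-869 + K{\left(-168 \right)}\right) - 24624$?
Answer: $-25668$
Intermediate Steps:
$K{\left(g \right)} = -7 + g$
$\left(-869 + K{\left(-168 \right)}\right) - 24624 = \left(-869 - 175\right) - 24624 = -1044 - 24624 = -25668$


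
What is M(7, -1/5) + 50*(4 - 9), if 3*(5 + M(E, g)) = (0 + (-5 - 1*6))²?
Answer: -644/3 ≈ -214.67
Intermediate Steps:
M(E, g) = 106/3 (M(E, g) = -5 + (0 + (-5 - 1*6))²/3 = -5 + (0 + (-5 - 6))²/3 = -5 + (0 - 11)²/3 = -5 + (⅓)*(-11)² = -5 + (⅓)*121 = -5 + 121/3 = 106/3)
M(7, -1/5) + 50*(4 - 9) = 106/3 + 50*(4 - 9) = 106/3 + 50*(-5) = 106/3 - 250 = -644/3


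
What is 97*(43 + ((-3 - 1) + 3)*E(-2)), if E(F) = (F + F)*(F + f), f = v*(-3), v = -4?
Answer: 8051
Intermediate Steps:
f = 12 (f = -4*(-3) = 12)
E(F) = 2*F*(12 + F) (E(F) = (F + F)*(F + 12) = (2*F)*(12 + F) = 2*F*(12 + F))
97*(43 + ((-3 - 1) + 3)*E(-2)) = 97*(43 + ((-3 - 1) + 3)*(2*(-2)*(12 - 2))) = 97*(43 + (-4 + 3)*(2*(-2)*10)) = 97*(43 - 1*(-40)) = 97*(43 + 40) = 97*83 = 8051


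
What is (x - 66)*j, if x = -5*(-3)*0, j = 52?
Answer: -3432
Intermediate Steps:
x = 0 (x = 15*0 = 0)
(x - 66)*j = (0 - 66)*52 = -66*52 = -3432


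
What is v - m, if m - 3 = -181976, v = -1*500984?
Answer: -319011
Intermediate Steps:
v = -500984
m = -181973 (m = 3 - 181976 = -181973)
v - m = -500984 - 1*(-181973) = -500984 + 181973 = -319011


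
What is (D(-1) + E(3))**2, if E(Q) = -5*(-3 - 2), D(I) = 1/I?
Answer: 576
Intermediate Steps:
D(I) = 1/I
E(Q) = 25 (E(Q) = -5*(-5) = 25)
(D(-1) + E(3))**2 = (1/(-1) + 25)**2 = (-1 + 25)**2 = 24**2 = 576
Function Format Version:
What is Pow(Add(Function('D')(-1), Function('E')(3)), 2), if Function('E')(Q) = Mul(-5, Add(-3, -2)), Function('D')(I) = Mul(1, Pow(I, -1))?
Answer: 576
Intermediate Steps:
Function('D')(I) = Pow(I, -1)
Function('E')(Q) = 25 (Function('E')(Q) = Mul(-5, -5) = 25)
Pow(Add(Function('D')(-1), Function('E')(3)), 2) = Pow(Add(Pow(-1, -1), 25), 2) = Pow(Add(-1, 25), 2) = Pow(24, 2) = 576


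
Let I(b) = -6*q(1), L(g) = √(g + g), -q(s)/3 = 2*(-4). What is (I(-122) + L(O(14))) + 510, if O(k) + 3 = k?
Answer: 366 + √22 ≈ 370.69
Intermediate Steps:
q(s) = 24 (q(s) = -6*(-4) = -3*(-8) = 24)
O(k) = -3 + k
L(g) = √2*√g (L(g) = √(2*g) = √2*√g)
I(b) = -144 (I(b) = -6*24 = -144)
(I(-122) + L(O(14))) + 510 = (-144 + √2*√(-3 + 14)) + 510 = (-144 + √2*√11) + 510 = (-144 + √22) + 510 = 366 + √22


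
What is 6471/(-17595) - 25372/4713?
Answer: -52990907/9213915 ≈ -5.7512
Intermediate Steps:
6471/(-17595) - 25372/4713 = 6471*(-1/17595) - 25372*1/4713 = -719/1955 - 25372/4713 = -52990907/9213915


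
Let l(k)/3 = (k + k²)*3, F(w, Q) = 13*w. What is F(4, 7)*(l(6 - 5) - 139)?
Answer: -6292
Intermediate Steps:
l(k) = 9*k + 9*k² (l(k) = 3*((k + k²)*3) = 3*(3*k + 3*k²) = 9*k + 9*k²)
F(4, 7)*(l(6 - 5) - 139) = (13*4)*(9*(6 - 5)*(1 + (6 - 5)) - 139) = 52*(9*1*(1 + 1) - 139) = 52*(9*1*2 - 139) = 52*(18 - 139) = 52*(-121) = -6292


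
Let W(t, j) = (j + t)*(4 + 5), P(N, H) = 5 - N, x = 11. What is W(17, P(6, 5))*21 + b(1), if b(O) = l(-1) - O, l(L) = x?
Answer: 3034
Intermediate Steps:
l(L) = 11
W(t, j) = 9*j + 9*t (W(t, j) = (j + t)*9 = 9*j + 9*t)
b(O) = 11 - O
W(17, P(6, 5))*21 + b(1) = (9*(5 - 1*6) + 9*17)*21 + (11 - 1*1) = (9*(5 - 6) + 153)*21 + (11 - 1) = (9*(-1) + 153)*21 + 10 = (-9 + 153)*21 + 10 = 144*21 + 10 = 3024 + 10 = 3034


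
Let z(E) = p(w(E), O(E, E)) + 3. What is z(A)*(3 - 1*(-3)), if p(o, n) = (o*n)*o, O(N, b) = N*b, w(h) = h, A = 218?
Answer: 13551183474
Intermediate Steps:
p(o, n) = n*o² (p(o, n) = (n*o)*o = n*o²)
z(E) = 3 + E⁴ (z(E) = (E*E)*E² + 3 = E²*E² + 3 = E⁴ + 3 = 3 + E⁴)
z(A)*(3 - 1*(-3)) = (3 + 218⁴)*(3 - 1*(-3)) = (3 + 2258530576)*(3 + 3) = 2258530579*6 = 13551183474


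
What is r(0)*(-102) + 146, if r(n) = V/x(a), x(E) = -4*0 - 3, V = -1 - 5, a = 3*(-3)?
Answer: -58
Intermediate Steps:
a = -9
V = -6
x(E) = -3 (x(E) = 0 - 3 = -3)
r(n) = 2 (r(n) = -6/(-3) = -6*(-⅓) = 2)
r(0)*(-102) + 146 = 2*(-102) + 146 = -204 + 146 = -58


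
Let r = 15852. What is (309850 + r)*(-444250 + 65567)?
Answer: -123337810466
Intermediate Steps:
(309850 + r)*(-444250 + 65567) = (309850 + 15852)*(-444250 + 65567) = 325702*(-378683) = -123337810466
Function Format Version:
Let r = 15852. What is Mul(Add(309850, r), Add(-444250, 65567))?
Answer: -123337810466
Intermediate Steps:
Mul(Add(309850, r), Add(-444250, 65567)) = Mul(Add(309850, 15852), Add(-444250, 65567)) = Mul(325702, -378683) = -123337810466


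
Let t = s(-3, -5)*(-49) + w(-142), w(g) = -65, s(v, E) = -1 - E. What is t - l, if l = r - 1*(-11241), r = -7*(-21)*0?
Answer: -11502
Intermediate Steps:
r = 0 (r = 147*0 = 0)
t = -261 (t = (-1 - 1*(-5))*(-49) - 65 = (-1 + 5)*(-49) - 65 = 4*(-49) - 65 = -196 - 65 = -261)
l = 11241 (l = 0 - 1*(-11241) = 0 + 11241 = 11241)
t - l = -261 - 1*11241 = -261 - 11241 = -11502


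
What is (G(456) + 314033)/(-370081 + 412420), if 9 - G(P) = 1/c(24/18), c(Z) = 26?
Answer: 247427/33358 ≈ 7.4173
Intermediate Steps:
G(P) = 233/26 (G(P) = 9 - 1/26 = 233/26)
(G(456) + 314033)/(-370081 + 412420) = (233/26 + 314033)/(-370081 + 412420) = (8165091/26)/42339 = (8165091/26)*(1/42339) = 247427/33358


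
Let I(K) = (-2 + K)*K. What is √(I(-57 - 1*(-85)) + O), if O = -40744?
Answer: 4*I*√2501 ≈ 200.04*I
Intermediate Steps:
I(K) = K*(-2 + K)
√(I(-57 - 1*(-85)) + O) = √((-57 - 1*(-85))*(-2 + (-57 - 1*(-85))) - 40744) = √((-57 + 85)*(-2 + (-57 + 85)) - 40744) = √(28*(-2 + 28) - 40744) = √(28*26 - 40744) = √(728 - 40744) = √(-40016) = 4*I*√2501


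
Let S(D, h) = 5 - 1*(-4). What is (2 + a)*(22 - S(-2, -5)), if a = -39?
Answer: -481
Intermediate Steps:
S(D, h) = 9 (S(D, h) = 5 + 4 = 9)
(2 + a)*(22 - S(-2, -5)) = (2 - 39)*(22 - 1*9) = -37*(22 - 9) = -37*13 = -481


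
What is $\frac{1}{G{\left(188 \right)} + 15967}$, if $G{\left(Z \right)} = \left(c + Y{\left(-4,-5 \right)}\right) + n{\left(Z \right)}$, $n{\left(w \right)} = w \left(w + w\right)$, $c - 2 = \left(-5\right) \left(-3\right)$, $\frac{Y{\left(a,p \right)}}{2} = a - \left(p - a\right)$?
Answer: $\frac{1}{86666} \approx 1.1539 \cdot 10^{-5}$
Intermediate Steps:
$Y{\left(a,p \right)} = - 2 p + 4 a$ ($Y{\left(a,p \right)} = 2 \left(a - \left(p - a\right)\right) = 2 \left(a + \left(a - p\right)\right) = 2 \left(- p + 2 a\right) = - 2 p + 4 a$)
$c = 17$ ($c = 2 - -15 = 2 + 15 = 17$)
$n{\left(w \right)} = 2 w^{2}$ ($n{\left(w \right)} = w 2 w = 2 w^{2}$)
$G{\left(Z \right)} = 11 + 2 Z^{2}$ ($G{\left(Z \right)} = \left(17 + \left(\left(-2\right) \left(-5\right) + 4 \left(-4\right)\right)\right) + 2 Z^{2} = \left(17 + \left(10 - 16\right)\right) + 2 Z^{2} = \left(17 - 6\right) + 2 Z^{2} = 11 + 2 Z^{2}$)
$\frac{1}{G{\left(188 \right)} + 15967} = \frac{1}{\left(11 + 2 \cdot 188^{2}\right) + 15967} = \frac{1}{\left(11 + 2 \cdot 35344\right) + 15967} = \frac{1}{\left(11 + 70688\right) + 15967} = \frac{1}{70699 + 15967} = \frac{1}{86666}$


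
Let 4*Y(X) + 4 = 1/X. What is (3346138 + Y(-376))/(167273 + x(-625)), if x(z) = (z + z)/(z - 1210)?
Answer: 1846960547249/92329719264 ≈ 20.004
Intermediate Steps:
Y(X) = -1 + 1/(4*X)
x(z) = 2*z/(-1210 + z) (x(z) = (2*z)/(-1210 + z) = 2*z/(-1210 + z))
(3346138 + Y(-376))/(167273 + x(-625)) = (3346138 + (¼ - 1*(-376))/(-376))/(167273 + 2*(-625)/(-1210 - 625)) = (3346138 - (¼ + 376)/376)/(167273 + 2*(-625)/(-1835)) = (3346138 - 1/376*1505/4)/(167273 + 2*(-625)*(-1/1835)) = (3346138 - 1505/1504)/(167273 + 250/367) = 5032590047/(1504*(61389441/367)) = (5032590047/1504)*(367/61389441) = 1846960547249/92329719264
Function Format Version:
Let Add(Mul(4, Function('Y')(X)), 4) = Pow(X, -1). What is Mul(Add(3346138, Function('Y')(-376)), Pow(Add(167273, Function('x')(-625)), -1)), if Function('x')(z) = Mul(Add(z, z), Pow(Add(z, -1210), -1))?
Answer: Rational(1846960547249, 92329719264) ≈ 20.004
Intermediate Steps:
Function('Y')(X) = Add(-1, Mul(Rational(1, 4), Pow(X, -1)))
Function('x')(z) = Mul(2, z, Pow(Add(-1210, z), -1)) (Function('x')(z) = Mul(Mul(2, z), Pow(Add(-1210, z), -1)) = Mul(2, z, Pow(Add(-1210, z), -1)))
Mul(Add(3346138, Function('Y')(-376)), Pow(Add(167273, Function('x')(-625)), -1)) = Mul(Add(3346138, Mul(Pow(-376, -1), Add(Rational(1, 4), Mul(-1, -376)))), Pow(Add(167273, Mul(2, -625, Pow(Add(-1210, -625), -1))), -1)) = Mul(Add(3346138, Mul(Rational(-1, 376), Add(Rational(1, 4), 376))), Pow(Add(167273, Mul(2, -625, Pow(-1835, -1))), -1)) = Mul(Add(3346138, Mul(Rational(-1, 376), Rational(1505, 4))), Pow(Add(167273, Mul(2, -625, Rational(-1, 1835))), -1)) = Mul(Add(3346138, Rational(-1505, 1504)), Pow(Add(167273, Rational(250, 367)), -1)) = Mul(Rational(5032590047, 1504), Pow(Rational(61389441, 367), -1)) = Mul(Rational(5032590047, 1504), Rational(367, 61389441)) = Rational(1846960547249, 92329719264)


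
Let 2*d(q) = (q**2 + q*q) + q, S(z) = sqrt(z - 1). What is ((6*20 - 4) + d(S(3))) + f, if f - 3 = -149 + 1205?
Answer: 1177 + sqrt(2)/2 ≈ 1177.7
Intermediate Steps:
S(z) = sqrt(-1 + z)
d(q) = q**2 + q/2 (d(q) = ((q**2 + q*q) + q)/2 = ((q**2 + q**2) + q)/2 = (2*q**2 + q)/2 = (q + 2*q**2)/2 = q**2 + q/2)
f = 1059 (f = 3 + (-149 + 1205) = 3 + 1056 = 1059)
((6*20 - 4) + d(S(3))) + f = ((6*20 - 4) + sqrt(-1 + 3)*(1/2 + sqrt(-1 + 3))) + 1059 = ((120 - 4) + sqrt(2)*(1/2 + sqrt(2))) + 1059 = (116 + sqrt(2)*(1/2 + sqrt(2))) + 1059 = 1175 + sqrt(2)*(1/2 + sqrt(2))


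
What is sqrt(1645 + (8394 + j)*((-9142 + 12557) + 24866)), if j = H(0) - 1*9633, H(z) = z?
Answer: I*sqrt(35038514) ≈ 5919.3*I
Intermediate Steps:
j = -9633 (j = 0 - 1*9633 = 0 - 9633 = -9633)
sqrt(1645 + (8394 + j)*((-9142 + 12557) + 24866)) = sqrt(1645 + (8394 - 9633)*((-9142 + 12557) + 24866)) = sqrt(1645 - 1239*(3415 + 24866)) = sqrt(1645 - 1239*28281) = sqrt(1645 - 35040159) = sqrt(-35038514) = I*sqrt(35038514)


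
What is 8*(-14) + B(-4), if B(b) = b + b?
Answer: -120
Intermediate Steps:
B(b) = 2*b
8*(-14) + B(-4) = 8*(-14) + 2*(-4) = -112 - 8 = -120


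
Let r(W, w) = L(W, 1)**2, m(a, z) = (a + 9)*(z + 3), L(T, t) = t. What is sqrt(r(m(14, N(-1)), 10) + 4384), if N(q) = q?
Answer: sqrt(4385) ≈ 66.219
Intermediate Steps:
m(a, z) = (3 + z)*(9 + a) (m(a, z) = (9 + a)*(3 + z) = (3 + z)*(9 + a))
r(W, w) = 1 (r(W, w) = 1**2 = 1)
sqrt(r(m(14, N(-1)), 10) + 4384) = sqrt(1 + 4384) = sqrt(4385)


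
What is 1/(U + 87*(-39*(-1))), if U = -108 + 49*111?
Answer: 1/8724 ≈ 0.00011463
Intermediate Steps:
U = 5331 (U = -108 + 5439 = 5331)
1/(U + 87*(-39*(-1))) = 1/(5331 + 87*(-39*(-1))) = 1/(5331 + 87*39) = 1/(5331 + 3393) = 1/8724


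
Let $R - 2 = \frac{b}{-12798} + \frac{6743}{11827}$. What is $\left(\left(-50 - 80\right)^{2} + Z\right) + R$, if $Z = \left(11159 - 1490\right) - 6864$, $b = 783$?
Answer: $\frac{110480255785}{5605998} \approx 19708.0$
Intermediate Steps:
$R = \frac{14065195}{5605998}$ ($R = 2 + \left(\frac{783}{-12798} + \frac{6743}{11827}\right) = 2 + \left(783 \left(- \frac{1}{12798}\right) + 6743 \cdot \frac{1}{11827}\right) = 2 + \left(- \frac{29}{474} + \frac{6743}{11827}\right) = 2 + \frac{2853199}{5605998} = \frac{14065195}{5605998} \approx 2.509$)
$Z = 2805$ ($Z = 9669 - 6864 = 2805$)
$\left(\left(-50 - 80\right)^{2} + Z\right) + R = \left(\left(-50 - 80\right)^{2} + 2805\right) + \frac{14065195}{5605998} = \left(\left(-130\right)^{2} + 2805\right) + \frac{14065195}{5605998} = \left(16900 + 2805\right) + \frac{14065195}{5605998} = 19705 + \frac{14065195}{5605998} = \frac{110480255785}{5605998}$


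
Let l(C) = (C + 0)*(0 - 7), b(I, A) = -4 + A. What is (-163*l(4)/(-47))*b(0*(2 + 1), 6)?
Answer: -9128/47 ≈ -194.21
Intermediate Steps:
l(C) = -7*C (l(C) = C*(-7) = -7*C)
(-163*l(4)/(-47))*b(0*(2 + 1), 6) = (-163*(-7*4)/(-47))*(-4 + 6) = -(-4564)*(-1)/47*2 = -163*28/47*2 = -4564/47*2 = -9128/47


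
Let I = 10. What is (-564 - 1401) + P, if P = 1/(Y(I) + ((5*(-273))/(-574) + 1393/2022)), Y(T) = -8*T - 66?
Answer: -11642110356/5924717 ≈ -1965.0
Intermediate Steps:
Y(T) = -66 - 8*T
P = -41451/5924717 (P = 1/((-66 - 8*10) + ((5*(-273))/(-574) + 1393/2022)) = 1/((-66 - 80) + (-1365*(-1/574) + 1393*(1/2022))) = 1/(-146 + (195/82 + 1393/2022)) = 1/(-146 + 127129/41451) = 1/(-5924717/41451) = -41451/5924717 ≈ -0.0069963)
(-564 - 1401) + P = (-564 - 1401) - 41451/5924717 = -1965 - 41451/5924717 = -11642110356/5924717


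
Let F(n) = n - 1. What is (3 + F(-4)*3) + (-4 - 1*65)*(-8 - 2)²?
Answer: -6912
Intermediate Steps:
F(n) = -1 + n
(3 + F(-4)*3) + (-4 - 1*65)*(-8 - 2)² = (3 + (-1 - 4)*3) + (-4 - 1*65)*(-8 - 2)² = (3 - 5*3) + (-4 - 65)*(-10)² = (3 - 15) - 69*100 = -12 - 6900 = -6912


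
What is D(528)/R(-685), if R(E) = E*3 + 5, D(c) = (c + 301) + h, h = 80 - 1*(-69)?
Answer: -489/1025 ≈ -0.47707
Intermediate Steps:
h = 149 (h = 80 + 69 = 149)
D(c) = 450 + c (D(c) = (c + 301) + 149 = (301 + c) + 149 = 450 + c)
R(E) = 5 + 3*E (R(E) = 3*E + 5 = 5 + 3*E)
D(528)/R(-685) = (450 + 528)/(5 + 3*(-685)) = 978/(5 - 2055) = 978/(-2050) = 978*(-1/2050) = -489/1025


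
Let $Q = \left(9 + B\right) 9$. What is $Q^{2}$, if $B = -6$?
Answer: $729$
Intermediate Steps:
$Q = 27$ ($Q = \left(9 - 6\right) 9 = 3 \cdot 9 = 27$)
$Q^{2} = 27^{2} = 729$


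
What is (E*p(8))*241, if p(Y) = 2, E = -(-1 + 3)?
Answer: -964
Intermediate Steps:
E = -2 (E = -1*2 = -2)
(E*p(8))*241 = -2*2*241 = -4*241 = -964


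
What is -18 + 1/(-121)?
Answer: -2179/121 ≈ -18.008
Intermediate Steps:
-18 + 1/(-121) = -18 - 1/121 = -2179/121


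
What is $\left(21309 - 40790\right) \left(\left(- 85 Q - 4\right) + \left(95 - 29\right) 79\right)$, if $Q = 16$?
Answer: $-75001850$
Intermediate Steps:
$\left(21309 - 40790\right) \left(\left(- 85 Q - 4\right) + \left(95 - 29\right) 79\right) = \left(21309 - 40790\right) \left(\left(\left(-85\right) 16 - 4\right) + \left(95 - 29\right) 79\right) = - 19481 \left(\left(-1360 - 4\right) + 66 \cdot 79\right) = - 19481 \left(-1364 + 5214\right) = \left(-19481\right) 3850 = -75001850$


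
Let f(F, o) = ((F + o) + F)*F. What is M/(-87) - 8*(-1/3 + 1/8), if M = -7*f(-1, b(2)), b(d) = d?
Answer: 5/3 ≈ 1.6667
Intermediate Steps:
f(F, o) = F*(o + 2*F) (f(F, o) = (o + 2*F)*F = F*(o + 2*F))
M = 0 (M = -(-7)*(2 + 2*(-1)) = -(-7)*(2 - 2) = -(-7)*0 = -7*0 = 0)
M/(-87) - 8*(-1/3 + 1/8) = 0/(-87) - 8*(-1/3 + 1/8) = 0*(-1/87) - 8*(-1*⅓ + 1*(⅛)) = 0 - 8*(-⅓ + ⅛) = 0 - 8*(-5/24) = 0 + 5/3 = 5/3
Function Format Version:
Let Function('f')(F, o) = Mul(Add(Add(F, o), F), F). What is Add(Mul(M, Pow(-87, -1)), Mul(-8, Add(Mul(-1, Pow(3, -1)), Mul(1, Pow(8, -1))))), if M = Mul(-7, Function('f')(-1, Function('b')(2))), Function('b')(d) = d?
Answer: Rational(5, 3) ≈ 1.6667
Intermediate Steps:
Function('f')(F, o) = Mul(F, Add(o, Mul(2, F))) (Function('f')(F, o) = Mul(Add(o, Mul(2, F)), F) = Mul(F, Add(o, Mul(2, F))))
M = 0 (M = Mul(-7, Mul(-1, Add(2, Mul(2, -1)))) = Mul(-7, Mul(-1, Add(2, -2))) = Mul(-7, Mul(-1, 0)) = Mul(-7, 0) = 0)
Add(Mul(M, Pow(-87, -1)), Mul(-8, Add(Mul(-1, Pow(3, -1)), Mul(1, Pow(8, -1))))) = Add(Mul(0, Pow(-87, -1)), Mul(-8, Add(Mul(-1, Pow(3, -1)), Mul(1, Pow(8, -1))))) = Add(Mul(0, Rational(-1, 87)), Mul(-8, Add(Mul(-1, Rational(1, 3)), Mul(1, Rational(1, 8))))) = Add(0, Mul(-8, Add(Rational(-1, 3), Rational(1, 8)))) = Add(0, Mul(-8, Rational(-5, 24))) = Add(0, Rational(5, 3)) = Rational(5, 3)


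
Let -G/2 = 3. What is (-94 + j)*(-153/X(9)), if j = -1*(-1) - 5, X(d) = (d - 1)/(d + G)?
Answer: 22491/4 ≈ 5622.8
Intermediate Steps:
G = -6 (G = -2*3 = -6)
X(d) = (-1 + d)/(-6 + d) (X(d) = (d - 1)/(d - 6) = (-1 + d)/(-6 + d))
j = -4 (j = 1 - 5 = -4)
(-94 + j)*(-153/X(9)) = (-94 - 4)*(-153*(-6 + 9)/(-1 + 9)) = -(-14994)/(8/3) = -(-14994)/((⅓)*8) = -(-14994)/8/3 = -(-14994)*3/8 = -98*(-459/8) = 22491/4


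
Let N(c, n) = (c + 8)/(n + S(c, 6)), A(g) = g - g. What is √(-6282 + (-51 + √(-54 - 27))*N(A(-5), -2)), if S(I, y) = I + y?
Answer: √(-6384 + 18*I) ≈ 0.113 + 79.9*I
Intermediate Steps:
A(g) = 0
N(c, n) = (8 + c)/(6 + c + n) (N(c, n) = (c + 8)/(n + (c + 6)) = (8 + c)/(n + (6 + c)) = (8 + c)/(6 + c + n))
√(-6282 + (-51 + √(-54 - 27))*N(A(-5), -2)) = √(-6282 + (-51 + √(-54 - 27))*((8 + 0)/(6 + 0 - 2))) = √(-6282 + (-51 + √(-81))*(8/4)) = √(-6282 + (-51 + 9*I)*((¼)*8)) = √(-6282 + (-51 + 9*I)*2) = √(-6282 + (-102 + 18*I)) = √(-6384 + 18*I)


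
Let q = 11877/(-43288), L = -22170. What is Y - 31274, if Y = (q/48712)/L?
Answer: -487339206907128201/15582886963840 ≈ -31274.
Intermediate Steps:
q = -11877/43288 (q = 11877*(-1/43288) = -11877/43288 ≈ -0.27437)
Y = 3959/15582886963840 (Y = -11877/43288/48712/(-22170) = -11877/43288*1/48712*(-1/22170) = -11877/2108645056*(-1/22170) = 3959/15582886963840 ≈ 2.5406e-10)
Y - 31274 = 3959/15582886963840 - 31274 = -487339206907128201/15582886963840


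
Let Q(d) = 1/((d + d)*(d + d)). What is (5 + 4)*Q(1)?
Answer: 9/4 ≈ 2.2500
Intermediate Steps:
Q(d) = 1/(4*d**2) (Q(d) = 1/((2*d)*(2*d)) = 1/(4*d**2))
(5 + 4)*Q(1) = (5 + 4)*((1/4)/1**2) = 9*((1/4)*1) = 9*(1/4) = 9/4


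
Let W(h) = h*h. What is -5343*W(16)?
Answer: -1367808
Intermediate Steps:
W(h) = h²
-5343*W(16) = -5343*16² = -5343*256 = -1367808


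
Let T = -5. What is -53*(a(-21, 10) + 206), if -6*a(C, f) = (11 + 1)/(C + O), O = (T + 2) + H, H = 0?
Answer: -131069/12 ≈ -10922.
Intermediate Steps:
O = -3 (O = (-5 + 2) + 0 = -3 + 0 = -3)
a(C, f) = -2/(-3 + C) (a(C, f) = -(11 + 1)/(6*(C - 3)) = -2/(-3 + C))
-53*(a(-21, 10) + 206) = -53*(-2/(-3 - 21) + 206) = -53*(-2/(-24) + 206) = -53*(-2*(-1/24) + 206) = -53*(1/12 + 206) = -53*2473/12 = -131069/12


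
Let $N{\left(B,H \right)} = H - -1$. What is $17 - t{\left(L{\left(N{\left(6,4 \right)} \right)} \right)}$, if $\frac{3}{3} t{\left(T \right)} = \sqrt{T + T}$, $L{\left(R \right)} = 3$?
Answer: $17 - \sqrt{6} \approx 14.551$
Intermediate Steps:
$N{\left(B,H \right)} = 1 + H$ ($N{\left(B,H \right)} = H + 1 = 1 + H$)
$t{\left(T \right)} = \sqrt{2} \sqrt{T}$ ($t{\left(T \right)} = \sqrt{T + T} = \sqrt{2 T} = \sqrt{2} \sqrt{T}$)
$17 - t{\left(L{\left(N{\left(6,4 \right)} \right)} \right)} = 17 - \sqrt{2} \sqrt{3} = 17 - \sqrt{6}$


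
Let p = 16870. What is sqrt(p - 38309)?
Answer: I*sqrt(21439) ≈ 146.42*I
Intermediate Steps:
sqrt(p - 38309) = sqrt(16870 - 38309) = sqrt(-21439) = I*sqrt(21439)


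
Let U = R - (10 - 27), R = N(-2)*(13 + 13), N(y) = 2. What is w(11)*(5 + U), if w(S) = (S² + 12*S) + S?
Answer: 19536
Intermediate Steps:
w(S) = S² + 13*S
R = 52 (R = 2*(13 + 13) = 2*26 = 52)
U = 69 (U = 52 - (10 - 27) = 52 - 1*(-17) = 52 + 17 = 69)
w(11)*(5 + U) = (11*(13 + 11))*(5 + 69) = (11*24)*74 = 264*74 = 19536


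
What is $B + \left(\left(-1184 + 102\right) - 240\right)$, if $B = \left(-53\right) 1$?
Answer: $-1375$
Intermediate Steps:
$B = -53$
$B + \left(\left(-1184 + 102\right) - 240\right) = -53 + \left(\left(-1184 + 102\right) - 240\right) = -53 - 1322 = -1375$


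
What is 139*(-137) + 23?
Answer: -19020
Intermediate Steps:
139*(-137) + 23 = -19043 + 23 = -19020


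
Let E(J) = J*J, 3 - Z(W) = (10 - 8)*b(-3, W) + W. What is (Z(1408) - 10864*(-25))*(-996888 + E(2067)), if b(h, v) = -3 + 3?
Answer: 885051012195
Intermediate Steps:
b(h, v) = 0
Z(W) = 3 - W (Z(W) = 3 - ((10 - 8)*0 + W) = 3 - (2*0 + W) = 3 - (0 + W) = 3 - W)
E(J) = J²
(Z(1408) - 10864*(-25))*(-996888 + E(2067)) = ((3 - 1*1408) - 10864*(-25))*(-996888 + 2067²) = ((3 - 1408) + 271600)*(-996888 + 4272489) = (-1405 + 271600)*3275601 = 270195*3275601 = 885051012195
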